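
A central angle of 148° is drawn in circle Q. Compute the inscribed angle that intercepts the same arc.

An inscribed angle intercepts an arc from a point on the circle, while the central angle intercepts the same arc from the center.
The inscribed angle is always half the central angle: 148° / 2 = 74°.

74°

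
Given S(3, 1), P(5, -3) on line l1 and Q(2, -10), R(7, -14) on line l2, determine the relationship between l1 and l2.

Slope of line 1: m1 = (-3 - 1)/(5 - 3) = -4/2 = -2
Slope of line 2: m2 = (-14 - -10)/(7 - 2) = -4/5 = -4/5
m1 != m2 and m1*m2 = 8/5 != -1. Neither.

Neither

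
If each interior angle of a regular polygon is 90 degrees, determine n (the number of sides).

The exterior angle is the supplement of the interior angle: 180 - 90 = 90 degrees.
Since the exterior angles of any convex polygon sum to 360 degrees, the number of sides is 360 / 90 = 4.

4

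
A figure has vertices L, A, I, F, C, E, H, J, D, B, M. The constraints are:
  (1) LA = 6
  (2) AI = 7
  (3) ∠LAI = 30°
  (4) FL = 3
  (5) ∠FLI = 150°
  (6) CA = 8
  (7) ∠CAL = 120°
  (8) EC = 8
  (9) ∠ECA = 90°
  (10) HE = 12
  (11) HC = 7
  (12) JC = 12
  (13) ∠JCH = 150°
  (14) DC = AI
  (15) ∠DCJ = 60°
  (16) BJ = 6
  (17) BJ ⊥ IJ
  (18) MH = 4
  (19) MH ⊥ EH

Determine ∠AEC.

Step 1: By the law of cosines on triangle ECA: EA² = 8² + 8² − 2·8·8·cos(90°) = 128, so EA = 8·√2.
Step 2: By the inverse law of cosines on triangle AEC: cos(∠AEC) = ((8·√2)² + 8² − 8²) / (2·8·√2·8) = 128/181.02 = 0.7071, so ∠AEC = 45°.

Therefore, the measure of angle ∠AEC = 45°.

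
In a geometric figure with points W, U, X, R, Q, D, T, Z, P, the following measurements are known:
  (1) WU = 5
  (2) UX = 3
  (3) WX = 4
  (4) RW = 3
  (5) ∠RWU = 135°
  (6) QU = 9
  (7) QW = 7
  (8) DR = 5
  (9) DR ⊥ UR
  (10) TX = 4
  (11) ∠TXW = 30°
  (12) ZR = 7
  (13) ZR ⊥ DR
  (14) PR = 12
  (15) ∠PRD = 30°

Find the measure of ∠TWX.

Step 1: By the law of cosines on triangle WXT: WT² = 4² + 4² − 2·4·4·cos(30°) = 4.29, so WT ≈ 2.07.
Step 2: By the inverse law of cosines on triangle TWX: cos(∠TWX) = (2.07² + 4² − 4²) / (2·2.07·4) = 4.29/16.56 = 0.2588, so ∠TWX = 75°.

Therefore, the measure of angle ∠TWX = 75°.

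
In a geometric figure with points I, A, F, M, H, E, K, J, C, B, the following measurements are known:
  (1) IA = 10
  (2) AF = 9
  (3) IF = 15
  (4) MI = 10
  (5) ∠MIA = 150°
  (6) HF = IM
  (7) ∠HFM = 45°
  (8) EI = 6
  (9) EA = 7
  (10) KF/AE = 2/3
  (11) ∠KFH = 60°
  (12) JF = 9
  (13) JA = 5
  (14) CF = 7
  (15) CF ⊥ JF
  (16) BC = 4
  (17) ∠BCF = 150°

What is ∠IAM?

Step 1: By the law of cosines on triangle AIM: AM² = 10² + 10² − 2·10·10·cos(150°) = 373.21, so AM ≈ 19.32.
Step 2: By the inverse law of cosines on triangle IAM: cos(∠IAM) = (10² + 19.32² − 10²) / (2·10·19.32) = 373.21/386.37 = 0.9659, so ∠IAM = 15°.

Therefore, the measure of angle ∠IAM = 15°.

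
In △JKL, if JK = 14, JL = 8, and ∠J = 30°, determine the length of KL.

By the law of cosines: KL^2 = JK^2 + JL^2 - 2*JK*JL*cos(J)
KL^2 = 14^2 + 8^2 - 2*14*8*cos(30°)
KL^2 = 196 + 64 - 224*(sqrt(3)/2)
KL^2 = 260 - 112*sqrt(3)
KL = 2*sqrt(65 - 28*sqrt(3))

2*sqrt(65 - 28*sqrt(3))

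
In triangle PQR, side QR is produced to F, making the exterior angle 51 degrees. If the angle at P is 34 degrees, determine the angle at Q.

By the exterior angle theorem: exterior angle = sum of remote interior angles.
51 = 34 + angle Q
angle Q = 51 - 34 = 17 degrees

17 degrees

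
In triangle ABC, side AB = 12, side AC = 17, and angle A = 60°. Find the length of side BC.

By the law of cosines: BC^2 = AB^2 + AC^2 - 2*AB*AC*cos(A)
BC^2 = 12^2 + 17^2 - 2*12*17*cos(60°)
BC^2 = 144 + 289 - 408*(1/2)
BC^2 = 229
BC = sqrt(229)

sqrt(229)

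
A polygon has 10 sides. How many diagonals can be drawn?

The number of diagonals in an n-gon is n(n - 3)/2.
For n = 10: 10(10 - 3)/2 = 10 × 7 / 2 = 35.

35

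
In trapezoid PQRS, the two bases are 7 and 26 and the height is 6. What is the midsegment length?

The midsegment of a trapezoid = (base1 + base2) / 2
midsegment = (7 + 26) / 2
midsegment = 33 / 2
midsegment = 33/2

33/2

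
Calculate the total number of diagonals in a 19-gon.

Total line segments between 19 vertices = C(19,2) = 171.
Subtract the 19 sides: 171 - 19 = 152 diagonals.

152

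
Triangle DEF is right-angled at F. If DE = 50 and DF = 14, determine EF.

Rearranging the Pythagorean theorem to solve for the unknown leg:
leg^2 = hypotenuse^2 - known_leg^2 = 2500 - 196 = 2304
leg = sqrt(2304) = 48.

48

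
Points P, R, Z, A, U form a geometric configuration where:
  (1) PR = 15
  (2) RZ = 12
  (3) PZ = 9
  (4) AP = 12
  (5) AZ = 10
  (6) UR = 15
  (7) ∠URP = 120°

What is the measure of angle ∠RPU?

Step 1: By the law of cosines on triangle PRU: PU² = 15² + 15² − 2·15·15·cos(120°) = 675, so PU = 15·√3.
Step 2: By the inverse law of cosines on triangle RPU: cos(∠RPU) = (15² + (15·√3)² − 15²) / (2·15·15·√3) = 675/779.42 = 0.866, so ∠RPU = 30°.

Therefore, the measure of angle ∠RPU = 30°.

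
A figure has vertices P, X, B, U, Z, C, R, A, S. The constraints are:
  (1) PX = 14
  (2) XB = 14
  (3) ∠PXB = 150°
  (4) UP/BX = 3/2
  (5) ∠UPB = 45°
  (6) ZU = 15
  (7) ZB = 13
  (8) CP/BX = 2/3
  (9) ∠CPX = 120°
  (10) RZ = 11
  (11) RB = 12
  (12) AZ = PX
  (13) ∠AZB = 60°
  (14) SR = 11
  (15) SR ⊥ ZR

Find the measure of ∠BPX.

Step 1: By the law of cosines on triangle PXB: PB² = 14² + 14² − 2·14·14·cos(150°) = 731.48, so PB ≈ 27.05.
Step 2: By the inverse law of cosines on triangle BPX: cos(∠BPX) = (27.05² + 14² − 14²) / (2·27.05·14) = 731.48/757.29 = 0.9659, so ∠BPX = 15°.

Therefore, the measure of angle ∠BPX = 15°.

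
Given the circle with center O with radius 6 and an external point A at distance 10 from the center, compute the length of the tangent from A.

The tangent, radius, and line from the external point to the center form a right triangle.
The right angle is where the tangent meets the radius.
By the Pythagorean theorem: tangent² + 6² = 10²
tangent² = 100 - 36 = 64
tangent = 8

8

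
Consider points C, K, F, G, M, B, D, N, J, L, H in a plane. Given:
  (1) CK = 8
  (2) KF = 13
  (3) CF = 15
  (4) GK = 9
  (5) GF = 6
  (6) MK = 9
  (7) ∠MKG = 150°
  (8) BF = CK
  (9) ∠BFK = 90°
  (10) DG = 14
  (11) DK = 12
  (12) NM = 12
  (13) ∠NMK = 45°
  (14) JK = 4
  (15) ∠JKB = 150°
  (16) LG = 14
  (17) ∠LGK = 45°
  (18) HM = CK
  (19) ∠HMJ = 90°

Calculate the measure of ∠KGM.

Step 1: By the law of cosines on triangle GKM: GM² = 9² + 9² − 2·9·9·cos(150°) = 302.3, so GM ≈ 17.39.
Step 2: By the inverse law of cosines on triangle KGM: cos(∠KGM) = (9² + 17.39² − 9²) / (2·9·17.39) = 302.3/312.96 = 0.9659, so ∠KGM = 15°.

Therefore, the measure of angle ∠KGM = 15°.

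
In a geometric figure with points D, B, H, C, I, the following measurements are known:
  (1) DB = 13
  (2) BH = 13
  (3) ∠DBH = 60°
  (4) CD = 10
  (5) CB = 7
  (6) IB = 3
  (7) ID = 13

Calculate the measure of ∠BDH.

Step 1: By the law of cosines on triangle DBH: DH² = 13² + 13² − 2·13·13·cos(60°) = 169, so DH = 13.
Step 2: By the inverse law of cosines on triangle BDH: cos(∠BDH) = (13² + 13² − 13²) / (2·13·13) = 169/338 = 0.5, so ∠BDH = 60°.

Therefore, the measure of angle ∠BDH = 60°.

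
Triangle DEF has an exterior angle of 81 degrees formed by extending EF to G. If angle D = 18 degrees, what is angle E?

The exterior angle theorem states that an exterior angle equals the sum of the two non-adjacent interior angles.
So 81 = 18 + angle E, which gives angle E = 81 - 18 = 63 degrees.

63 degrees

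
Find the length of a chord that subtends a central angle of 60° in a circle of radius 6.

Drop a perpendicular from the center to the chord, bisecting both the chord and the central angle.
Each half-chord = r sin(θ/2) = 6 sin(30°).
The full chord = 2 × 6 × sin(30°) = 6.

6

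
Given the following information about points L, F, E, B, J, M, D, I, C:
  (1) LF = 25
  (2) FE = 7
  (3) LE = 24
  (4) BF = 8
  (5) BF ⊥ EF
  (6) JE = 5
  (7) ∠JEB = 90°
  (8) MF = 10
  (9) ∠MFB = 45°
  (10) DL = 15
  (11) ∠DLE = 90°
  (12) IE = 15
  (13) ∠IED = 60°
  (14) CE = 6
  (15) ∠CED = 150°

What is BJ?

Step 1: By the law of cosines on triangle BFE: BE² = 8² + 7² − 2·8·7·cos(90°) = 113, so BE = √113.
Step 2: By the law of cosines on triangle BEJ: BJ² = √113² + 5² − 2·√113·5·cos(90°) = 138, so BJ = √138.

Therefore, the length of BJ = √138.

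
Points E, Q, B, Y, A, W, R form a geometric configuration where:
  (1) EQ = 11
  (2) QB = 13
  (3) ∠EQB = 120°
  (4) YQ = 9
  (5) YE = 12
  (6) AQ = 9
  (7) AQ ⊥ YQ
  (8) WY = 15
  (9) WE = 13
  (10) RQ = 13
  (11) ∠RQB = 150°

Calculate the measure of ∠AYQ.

Step 1: By the law of cosines on triangle YQA: YA² = 9² + 9² − 2·9·9·cos(90°) = 162, so YA = 9·√2.
Step 2: By the inverse law of cosines on triangle AYQ: cos(∠AYQ) = ((9·√2)² + 9² − 9²) / (2·9·√2·9) = 162/229.1 = 0.7071, so ∠AYQ = 45°.

Therefore, the measure of angle ∠AYQ = 45°.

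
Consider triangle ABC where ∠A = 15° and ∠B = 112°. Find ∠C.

The interior angles sum to 180°: angle C = 180 - 15 - 112 = 53°.
The triangle is obtuse (angles 15°, 112°, 53°).

53 degrees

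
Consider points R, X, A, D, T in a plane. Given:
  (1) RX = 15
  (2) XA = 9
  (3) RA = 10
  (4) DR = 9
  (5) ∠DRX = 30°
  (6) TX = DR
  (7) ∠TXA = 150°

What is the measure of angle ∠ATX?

From the given relations: TX = DR = 9.
Step 1: By the law of cosines on triangle TXA: TA² = 9² + 9² − 2·9·9·cos(150°) = 302.3, so TA ≈ 17.39.
Step 2: By the inverse law of cosines on triangle ATX: cos(∠ATX) = (17.39² + 9² − 9²) / (2·17.39·9) = 302.3/312.96 = 0.9659, so ∠ATX = 15°.

Therefore, the measure of angle ∠ATX = 15°.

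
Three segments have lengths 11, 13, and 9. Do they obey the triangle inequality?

Check all three triangle inequalities:
11 + 13 = 24 > 9 ✓
11 + 9 = 20 > 13 ✓
13 + 9 = 22 > 11 ✓
All conditions hold, so these sides form a valid triangle.

Yes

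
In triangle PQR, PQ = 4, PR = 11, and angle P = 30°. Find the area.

When two sides and the included angle are known, the area formula is (1/2)ab sin(C).
The height from one side to the opposite vertex is 11 sin(30°) = 11/2.
Area = (1/2) * 4 * 11/2 = 11.

11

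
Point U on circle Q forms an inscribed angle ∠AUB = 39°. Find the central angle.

By the inscribed angle theorem, the central angle is twice the inscribed angle.
Central angle = 2 × 39° = 78°

78°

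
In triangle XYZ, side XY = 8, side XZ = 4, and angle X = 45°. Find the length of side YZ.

By the law of cosines: YZ^2 = XY^2 + XZ^2 - 2*XY*XZ*cos(X)
YZ^2 = 8^2 + 4^2 - 2*8*4*cos(45°)
YZ^2 = 64 + 16 - 64*(sqrt(2)/2)
YZ^2 = 80 - 32*sqrt(2)
YZ = 4*sqrt(5 - 2*sqrt(2))

4*sqrt(5 - 2*sqrt(2))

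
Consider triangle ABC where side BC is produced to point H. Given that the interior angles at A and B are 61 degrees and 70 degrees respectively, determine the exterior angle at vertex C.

By the exterior angle theorem, an exterior angle of a triangle equals the sum of the two remote interior angles.
Exterior angle = angle A + angle B
Exterior angle = 61 + 70 = 131 degrees

131 degrees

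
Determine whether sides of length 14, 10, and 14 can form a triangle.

Check all three triangle inequalities:
14 + 10 = 24 > 14 ✓
14 + 14 = 28 > 10 ✓
10 + 14 = 24 > 14 ✓
All conditions hold, so these sides form a valid triangle.

Yes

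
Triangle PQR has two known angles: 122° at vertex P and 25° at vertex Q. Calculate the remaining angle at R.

Let angle R = x. Then 122 + 25 + x = 180.
x = 180 - 147 = 33 degrees.

33 degrees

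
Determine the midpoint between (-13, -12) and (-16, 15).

The midpoint is the point halfway along the segment.
Move half the horizontal distance: -13 + (-16 - -13)/2 = -13 + -3/2 = -29/2
Move half the vertical distance: -12 + (15 - -12)/2 = -12 + 27/2 = 3/2
Midpoint = (-29/2, 3/2)

(-29/2, 3/2)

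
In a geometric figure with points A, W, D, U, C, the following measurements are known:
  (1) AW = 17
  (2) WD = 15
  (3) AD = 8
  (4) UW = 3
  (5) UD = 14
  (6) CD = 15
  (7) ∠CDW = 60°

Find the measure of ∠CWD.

Step 1: By the law of cosines on triangle WDC: WC² = 15² + 15² − 2·15·15·cos(60°) = 225, so WC = 15.
Step 2: By the inverse law of cosines on triangle CWD: cos(∠CWD) = (15² + 15² − 15²) / (2·15·15) = 225/450 = 0.5, so ∠CWD = 60°.

Therefore, the measure of angle ∠CWD = 60°.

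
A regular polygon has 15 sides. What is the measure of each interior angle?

Each interior angle of a regular n-gon is (n - 2) * 180 / n.
For n = 15: (15 - 2) * 180 / 15 = 2340/15 = 156 degrees.

156 degrees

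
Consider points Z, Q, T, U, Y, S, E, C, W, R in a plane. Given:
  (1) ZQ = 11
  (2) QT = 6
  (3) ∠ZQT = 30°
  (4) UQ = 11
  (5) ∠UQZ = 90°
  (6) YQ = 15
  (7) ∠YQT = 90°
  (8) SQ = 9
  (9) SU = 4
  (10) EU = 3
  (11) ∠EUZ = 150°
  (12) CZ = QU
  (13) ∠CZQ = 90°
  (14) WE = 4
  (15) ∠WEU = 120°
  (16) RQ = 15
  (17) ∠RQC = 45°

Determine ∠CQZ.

From the given relations: CZ = QU = 11.
Step 1: By the law of cosines on triangle QZC: QC² = 11² + 11² − 2·11·11·cos(90°) = 242, so QC = 11·√2.
Step 2: By the inverse law of cosines on triangle CQZ: cos(∠CQZ) = ((11·√2)² + 11² − 11²) / (2·11·√2·11) = 242/342.24 = 0.7071, so ∠CQZ = 45°.

Therefore, the measure of angle ∠CQZ = 45°.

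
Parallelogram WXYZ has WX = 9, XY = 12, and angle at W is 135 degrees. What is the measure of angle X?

In a parallelogram, consecutive angles are supplementary (sum to 180°).
angle X = 180 - angle W
angle X = 180 - 135
angle X = 45 degrees

45 degrees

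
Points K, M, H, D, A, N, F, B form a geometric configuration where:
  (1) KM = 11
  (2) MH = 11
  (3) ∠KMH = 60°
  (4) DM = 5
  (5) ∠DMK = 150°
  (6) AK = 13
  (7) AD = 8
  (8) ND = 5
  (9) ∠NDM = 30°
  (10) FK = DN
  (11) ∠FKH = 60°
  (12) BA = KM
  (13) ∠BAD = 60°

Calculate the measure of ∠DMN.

Step 1: By the law of cosines on triangle MDN: MN² = 5² + 5² − 2·5·5·cos(30°) = 6.7, so MN ≈ 2.59.
Step 2: By the inverse law of cosines on triangle DMN: cos(∠DMN) = (5² + 2.59² − 5²) / (2·5·2.59) = 6.7/25.88 = 0.2588, so ∠DMN = 75°.

Therefore, the measure of angle ∠DMN = 75°.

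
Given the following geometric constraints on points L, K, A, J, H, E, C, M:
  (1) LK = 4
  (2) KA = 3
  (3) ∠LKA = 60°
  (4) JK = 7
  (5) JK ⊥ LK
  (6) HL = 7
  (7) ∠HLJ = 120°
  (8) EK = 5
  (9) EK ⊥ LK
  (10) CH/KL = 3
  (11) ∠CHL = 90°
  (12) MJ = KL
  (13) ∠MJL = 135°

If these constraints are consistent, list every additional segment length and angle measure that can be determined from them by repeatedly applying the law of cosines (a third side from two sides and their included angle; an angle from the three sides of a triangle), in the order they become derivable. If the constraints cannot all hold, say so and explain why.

The constraints are consistent. Derivable facts, in order:
After 1 step:
- LA = √13
- LC = √193
- LE = √41
- LJ = √65
After 2 steps:
- JH ≈ 13.06
- LM ≈ 11.25
- ∠ALK = 46.1°
- ∠CLH = 59.74°
- ∠ELK = 51.34°
- ∠HCL = 30.26°
- ∠JLK = 60.26°
- ∠KAL = 73.9°
- ∠KEL = 38.66°
- ∠KJL = 29.74°
After 3 steps:
- ∠HJL = 27.67°
- ∠JHL = 32.33°
- ∠JLM = 14.56°
- ∠JML = 30.44°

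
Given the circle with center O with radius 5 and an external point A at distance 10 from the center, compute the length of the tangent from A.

The tangent, radius, and line from the external point to the center form a right triangle.
The right angle is where the tangent meets the radius.
By the Pythagorean theorem: tangent² + 5² = 10²
tangent² = 100 - 25 = 75
tangent = 5*sqrt(3)

5*sqrt(3)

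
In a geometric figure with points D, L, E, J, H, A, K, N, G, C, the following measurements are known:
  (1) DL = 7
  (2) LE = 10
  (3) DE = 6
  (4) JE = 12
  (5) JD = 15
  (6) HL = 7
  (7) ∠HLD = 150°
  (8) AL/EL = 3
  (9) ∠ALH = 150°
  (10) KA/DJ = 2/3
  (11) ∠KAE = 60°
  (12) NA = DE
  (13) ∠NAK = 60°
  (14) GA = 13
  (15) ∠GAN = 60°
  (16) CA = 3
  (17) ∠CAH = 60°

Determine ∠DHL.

Step 1: By the law of cosines on triangle HLD: HD² = 7² + 7² − 2·7·7·cos(150°) = 182.87, so HD ≈ 13.52.
Step 2: By the inverse law of cosines on triangle DHL: cos(∠DHL) = (13.52² + 7² − 7²) / (2·13.52·7) = 182.87/189.32 = 0.9659, so ∠DHL = 15°.

Therefore, the measure of angle ∠DHL = 15°.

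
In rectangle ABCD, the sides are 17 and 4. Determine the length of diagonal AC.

d = sqrt(17^2 + 4^2) = sqrt(305)

sqrt(305)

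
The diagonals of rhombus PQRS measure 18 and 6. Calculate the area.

The diagonals of a rhombus divide it into four right triangles.
Each triangle has legs 18/ 2 = 9 and 6/2 = 3, so each has area (1/2)*9*3 = 27/2.
Four such triangles give total area = (d1 * d2) / 2 = 54.

54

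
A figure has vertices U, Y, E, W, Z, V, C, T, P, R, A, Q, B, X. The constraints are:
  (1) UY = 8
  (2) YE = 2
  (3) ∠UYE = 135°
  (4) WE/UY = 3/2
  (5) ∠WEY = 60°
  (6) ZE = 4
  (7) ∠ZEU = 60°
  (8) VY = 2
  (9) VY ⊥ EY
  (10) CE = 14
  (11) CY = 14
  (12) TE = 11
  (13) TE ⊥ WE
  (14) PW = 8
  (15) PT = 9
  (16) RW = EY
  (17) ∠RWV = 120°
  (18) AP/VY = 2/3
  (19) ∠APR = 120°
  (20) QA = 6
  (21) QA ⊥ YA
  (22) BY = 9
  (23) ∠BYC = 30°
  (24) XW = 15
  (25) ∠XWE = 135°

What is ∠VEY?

Step 1: By the law of cosines on triangle EYV: EV² = 2² + 2² − 2·2·2·cos(90°) = 8, so EV = 2·√2.
Step 2: By the inverse law of cosines on triangle VEY: cos(∠VEY) = ((2·√2)² + 2² − 2²) / (2·2·√2·2) = 8/11.31 = 0.7071, so ∠VEY = 45°.

Therefore, the measure of angle ∠VEY = 45°.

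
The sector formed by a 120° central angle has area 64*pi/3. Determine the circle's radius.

The sector covers 120°/360° = 1/3 of the full circle.
Full circle area = 64*pi/3 / 1/3 = 64*pi.
Since full area = πr², we get r² = 64*pi/π = 64, so r = 8.

8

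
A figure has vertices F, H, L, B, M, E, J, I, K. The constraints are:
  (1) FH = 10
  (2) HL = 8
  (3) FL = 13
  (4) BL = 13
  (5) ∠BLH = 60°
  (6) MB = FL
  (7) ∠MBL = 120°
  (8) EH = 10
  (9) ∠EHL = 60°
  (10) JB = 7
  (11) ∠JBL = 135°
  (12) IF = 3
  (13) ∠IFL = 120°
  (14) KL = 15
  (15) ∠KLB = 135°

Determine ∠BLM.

From the given relations: MB = FL = 13.
Step 1: By the law of cosines on triangle LBM: LM² = 13² + 13² − 2·13·13·cos(120°) = 507, so LM = 13·√3.
Step 2: By the inverse law of cosines on triangle BLM: cos(∠BLM) = (13² + (13·√3)² − 13²) / (2·13·13·√3) = 507/585.43 = 0.866, so ∠BLM = 30°.

Therefore, the measure of angle ∠BLM = 30°.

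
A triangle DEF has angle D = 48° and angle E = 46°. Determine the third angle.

The interior angles sum to 180°: angle F = 180 - 48 - 46 = 86°.
The triangle is acute (angles 48°, 46°, 86°).

86 degrees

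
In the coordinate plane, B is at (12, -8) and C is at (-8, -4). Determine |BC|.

d = sqrt((-20)^2 + (4)^2) = sqrt(416) = 4*sqrt(26)

4*sqrt(26)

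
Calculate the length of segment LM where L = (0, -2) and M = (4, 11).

The horizontal distance is |4 - 0| = 4 and the vertical distance is |11 - -2| = 13.
By the Pythagorean theorem, d = sqrt(4^2 + 13^2) = sqrt(185).

sqrt(185)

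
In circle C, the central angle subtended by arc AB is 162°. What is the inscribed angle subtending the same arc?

By the inscribed angle theorem, the inscribed angle is half the central angle.
Inscribed angle = 162° / 2 = 81°

81°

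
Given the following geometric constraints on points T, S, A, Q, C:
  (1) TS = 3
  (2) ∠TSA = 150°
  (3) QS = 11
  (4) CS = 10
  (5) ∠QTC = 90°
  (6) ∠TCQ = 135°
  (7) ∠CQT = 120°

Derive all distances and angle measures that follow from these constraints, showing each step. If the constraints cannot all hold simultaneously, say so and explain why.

These constraints are not satisfiable: (5), (6) and (7) are the three interior angles of triangle QTC, which must sum to 180°, but 90° + 135° + 120° = 345°. No planar figure meets all of them, so nothing further can be derived.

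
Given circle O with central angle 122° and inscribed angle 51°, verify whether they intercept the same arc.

By the inscribed angle theorem, the inscribed angle for a central angle of 122° should be 122° / 2 = 61°.
The given inscribed angle is 51°, which does not equal 61°.
Therefore, no, they do not correspond to the same arc.

No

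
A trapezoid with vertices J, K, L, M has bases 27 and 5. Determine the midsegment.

midsegment = (27 + 5) / 2 = 32 / 2 = 16

16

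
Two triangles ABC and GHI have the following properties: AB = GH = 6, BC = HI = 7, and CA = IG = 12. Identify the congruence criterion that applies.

The given information provides:
AB = GH = 6, BC = HI = 7, and CA = IG = 12
This matches the SSS congruence theorem.
All three pairs of corresponding sides are equal (Side-Side-Side).

SSS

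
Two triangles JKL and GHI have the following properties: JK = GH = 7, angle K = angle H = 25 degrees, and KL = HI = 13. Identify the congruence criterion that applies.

The given information matches SAS: Two pairs of corresponding sides and the included angle are equal (Side-Angle-Side).

SAS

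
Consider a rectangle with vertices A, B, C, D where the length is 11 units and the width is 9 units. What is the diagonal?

Using the Pythagorean theorem:
d² = 11² + 9² = 121 + 81 = 202
d = sqrt(202)

sqrt(202)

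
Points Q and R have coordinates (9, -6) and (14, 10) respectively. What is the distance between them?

d = sqrt((14 - 9)^2 + (10 - -6)^2)
d = sqrt(5^2 + 16^2)
d = sqrt(25 + 256)
d = sqrt(281)

sqrt(281)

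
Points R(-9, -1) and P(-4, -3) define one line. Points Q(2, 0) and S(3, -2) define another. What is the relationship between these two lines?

Slope of line 1: m1 = (-3 - -1)/(-4 - -9) = -2/5 = -2/5
Slope of line 2: m2 = (-2 - 0)/(3 - 2) = -2/1 = -2
For parallel lines we need equal slopes: -2/5 != -2.
For perpendicular lines we need m1*m2 = -1: (-2/5)(-2) = 4/5 != -1.
Since neither condition holds, the lines are neither parallel nor perpendicular.

Neither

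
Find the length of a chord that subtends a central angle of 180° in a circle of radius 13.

Chord = 2(13) sin(90°) = 26

26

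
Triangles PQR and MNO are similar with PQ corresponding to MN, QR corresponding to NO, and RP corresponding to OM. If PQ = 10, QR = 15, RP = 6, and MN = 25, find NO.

Similar triangles have proportional sides. Setting up the proportion:
MN / PQ = NO / QR
25 / 10 = NO / 15
NO = 15 * 25 / 10 = 75/2.

75/2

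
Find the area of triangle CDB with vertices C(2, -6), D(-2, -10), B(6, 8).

Using the Shoelace formula for a triangle:
Area = (1/2)|x0(y1 - y2) + x1(y2 - y0) + x2(y0 - y1)|
Area = (1/2)|2(-10 - 8) + -2(8 - -6) + 6(-6 - -10)|
Area = (1/2)|-36 + -28 + 24|
Area = (1/2)|-40|
Area = (1/2)(40)
Area = 20

20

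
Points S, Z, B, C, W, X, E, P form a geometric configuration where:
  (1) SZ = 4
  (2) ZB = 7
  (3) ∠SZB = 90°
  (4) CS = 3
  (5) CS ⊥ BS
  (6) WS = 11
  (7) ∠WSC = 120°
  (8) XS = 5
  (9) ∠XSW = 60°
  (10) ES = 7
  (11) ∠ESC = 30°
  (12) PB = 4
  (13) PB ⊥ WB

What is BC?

Step 1: By the law of cosines on triangle BZS: BS² = 7² + 4² − 2·7·4·cos(90°) = 65, so BS = √65.
Step 2: By the law of cosines on triangle BSC: BC² = √65² + 3² − 2·√65·3·cos(90°) = 74, so BC = √74.

Therefore, the length of BC = √74.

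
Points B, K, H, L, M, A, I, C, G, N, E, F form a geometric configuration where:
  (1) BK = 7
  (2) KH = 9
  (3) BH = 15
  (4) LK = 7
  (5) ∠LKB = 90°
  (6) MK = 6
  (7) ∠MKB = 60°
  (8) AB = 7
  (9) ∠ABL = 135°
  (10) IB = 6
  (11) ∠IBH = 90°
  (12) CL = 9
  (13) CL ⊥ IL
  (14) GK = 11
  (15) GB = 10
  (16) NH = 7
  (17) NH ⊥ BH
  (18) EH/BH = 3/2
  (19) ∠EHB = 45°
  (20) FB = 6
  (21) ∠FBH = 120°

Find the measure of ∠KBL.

Step 1: By the law of cosines on triangle BKL: BL² = 7² + 7² − 2·7·7·cos(90°) = 98, so BL = 7·√2.
Step 2: By the inverse law of cosines on triangle KBL: cos(∠KBL) = (7² + (7·√2)² − 7²) / (2·7·7·√2) = 98/138.59 = 0.7071, so ∠KBL = 45°.

Therefore, the measure of angle ∠KBL = 45°.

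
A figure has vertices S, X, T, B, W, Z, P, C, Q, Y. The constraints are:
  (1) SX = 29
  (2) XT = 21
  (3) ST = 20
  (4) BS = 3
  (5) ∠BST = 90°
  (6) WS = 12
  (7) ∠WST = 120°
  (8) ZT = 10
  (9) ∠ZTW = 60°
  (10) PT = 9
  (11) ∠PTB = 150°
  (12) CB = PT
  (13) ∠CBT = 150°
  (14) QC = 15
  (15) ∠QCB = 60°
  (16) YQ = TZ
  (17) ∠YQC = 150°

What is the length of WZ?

Step 1: By the law of cosines on triangle WST: WT² = 12² + 20² − 2·12·20·cos(120°) = 784, so WT = 28.
Step 2: By the law of cosines on triangle WTZ: WZ² = 28² + 10² − 2·28·10·cos(60°) = 604, so WZ = 2·√151.

Therefore, the length of WZ = 2·√151.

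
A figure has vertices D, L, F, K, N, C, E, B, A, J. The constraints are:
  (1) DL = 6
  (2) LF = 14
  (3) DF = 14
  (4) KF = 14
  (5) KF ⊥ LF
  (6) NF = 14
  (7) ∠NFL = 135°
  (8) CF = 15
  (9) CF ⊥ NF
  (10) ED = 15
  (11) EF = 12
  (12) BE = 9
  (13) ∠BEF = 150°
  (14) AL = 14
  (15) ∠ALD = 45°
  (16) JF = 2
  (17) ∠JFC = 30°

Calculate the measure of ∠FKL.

Step 1: By the law of cosines on triangle KFL: KL² = 14² + 14² − 2·14·14·cos(90°) = 392, so KL = 14·√2.
Step 2: By the inverse law of cosines on triangle FKL: cos(∠FKL) = (14² + (14·√2)² − 14²) / (2·14·14·√2) = 392/554.37 = 0.7071, so ∠FKL = 45°.

Therefore, the measure of angle ∠FKL = 45°.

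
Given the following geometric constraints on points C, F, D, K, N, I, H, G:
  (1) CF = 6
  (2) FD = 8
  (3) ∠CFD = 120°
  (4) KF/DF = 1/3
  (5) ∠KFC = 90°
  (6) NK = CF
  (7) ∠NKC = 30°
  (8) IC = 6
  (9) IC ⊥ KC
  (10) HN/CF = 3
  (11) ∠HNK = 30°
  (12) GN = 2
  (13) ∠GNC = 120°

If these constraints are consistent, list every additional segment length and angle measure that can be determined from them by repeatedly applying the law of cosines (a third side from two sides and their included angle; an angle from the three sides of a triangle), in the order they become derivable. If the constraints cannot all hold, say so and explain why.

The constraints are consistent. Derivable facts, in order:
After 1 step:
- CD = 2·√37
- CK ≈ 6.57
- KH ≈ 13.15
After 2 steps:
- CN ≈ 3.3
- KI ≈ 8.89
- ∠CDF = 25.28°
- ∠CKF = 66.04°
- ∠DCF = 34.72°
- ∠FCK = 23.96°
- ∠HKN = 136.81°
- ∠KHN = 13.19°
After 3 steps:
- CG ≈ 4.63
- ∠CIK = 47.58°
- ∠CKI = 42.42°
- ∠CNK = 84.54°
- ∠KCN = 65.46°
After 4 steps:
- ∠CGN = 38.05°
- ∠GCN = 21.95°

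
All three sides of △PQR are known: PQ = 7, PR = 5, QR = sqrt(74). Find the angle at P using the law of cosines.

When all three sides of a triangle are known, the law of cosines can be rearranged to find any angle.
cos(C) = (a² + b² - c²) / (2ab) gives cos(P) = 0.
Taking the inverse cosine: P = 90°.

90°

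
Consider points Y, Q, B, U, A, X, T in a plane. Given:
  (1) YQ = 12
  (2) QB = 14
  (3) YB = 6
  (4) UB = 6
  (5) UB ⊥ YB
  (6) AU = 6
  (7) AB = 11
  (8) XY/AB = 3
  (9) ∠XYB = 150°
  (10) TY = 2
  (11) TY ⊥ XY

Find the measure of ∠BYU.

Step 1: By the law of cosines on triangle YBU: YU² = 6² + 6² − 2·6·6·cos(90°) = 72, so YU = 6·√2.
Step 2: By the inverse law of cosines on triangle BYU: cos(∠BYU) = (6² + (6·√2)² − 6²) / (2·6·6·√2) = 72/101.82 = 0.7071, so ∠BYU = 45°.

Therefore, the measure of angle ∠BYU = 45°.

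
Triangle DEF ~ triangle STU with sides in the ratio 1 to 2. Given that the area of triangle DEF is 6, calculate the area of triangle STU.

The ratio of areas of similar triangles = (side ratio)^2.
Side ratio = 1:2, so area ratio = 1:4.
Area of STU / Area of DEF = 4/1
Area of STU = 6 * 4/1 = 24

24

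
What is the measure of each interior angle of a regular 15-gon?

Each interior angle of a regular n-gon is (n - 2) * 180 / n.
For n = 15: (15 - 2) * 180 / 15 = 2340/15 = 156 degrees.

156 degrees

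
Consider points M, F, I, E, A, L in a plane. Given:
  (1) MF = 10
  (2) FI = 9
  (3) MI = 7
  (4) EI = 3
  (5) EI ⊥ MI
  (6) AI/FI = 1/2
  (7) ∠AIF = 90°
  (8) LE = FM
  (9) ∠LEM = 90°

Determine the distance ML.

From the given relations: LE = FM = 10.
Step 1: By the law of cosines on triangle EIM: EM² = 3² + 7² − 2·3·7·cos(90°) = 58, so EM = √58.
Step 2: By the law of cosines on triangle MEL: ML² = √58² + 10² − 2·√58·10·cos(90°) = 158, so ML = √158.

Therefore, the length of ML = √158.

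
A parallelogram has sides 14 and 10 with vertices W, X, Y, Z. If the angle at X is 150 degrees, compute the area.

Area = 14 * 10 * sin(150°) = 140 * 1/2 = 70

70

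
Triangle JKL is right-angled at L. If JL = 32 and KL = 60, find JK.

JK = sqrt(32^2 + 60^2) = sqrt(4624) = 68

68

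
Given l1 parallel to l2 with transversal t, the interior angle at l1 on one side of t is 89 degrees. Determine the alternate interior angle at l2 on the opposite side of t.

Alternate interior angles are equal: 89 degrees.

89 degrees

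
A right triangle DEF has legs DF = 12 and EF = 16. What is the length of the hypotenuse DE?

DE = sqrt(12^2 + 16^2) = sqrt(400) = 20

20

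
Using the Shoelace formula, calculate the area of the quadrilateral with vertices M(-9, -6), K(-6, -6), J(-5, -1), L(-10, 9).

The Shoelace formula works by pairing each vertex with the next (cycling back to the first).
For each pair, compute x_i*y_(i+1) - x_(i+1)*y_i:
  (-9*-6 - -6*-6) = 18
  (-6*-1 - -5*-6) = -24
  (-5*9 - -10*-1) = -55
  (-10*-6 - -9*9) = 141
Taking half the absolute value of the total: Area = (1/2)(80) = 40.

40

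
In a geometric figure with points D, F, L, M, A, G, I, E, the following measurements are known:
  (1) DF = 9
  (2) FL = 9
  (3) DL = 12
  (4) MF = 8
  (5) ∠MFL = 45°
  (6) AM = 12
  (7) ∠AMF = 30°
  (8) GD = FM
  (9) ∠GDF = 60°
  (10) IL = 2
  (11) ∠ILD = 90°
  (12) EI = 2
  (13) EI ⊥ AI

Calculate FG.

From the given relations: GD = FM = 8.
Step 1: By the law of cosines on triangle FDG: FG² = 9² + 8² − 2·9·8·cos(60°) = 73, so FG = √73.

Therefore, the length of FG = √73.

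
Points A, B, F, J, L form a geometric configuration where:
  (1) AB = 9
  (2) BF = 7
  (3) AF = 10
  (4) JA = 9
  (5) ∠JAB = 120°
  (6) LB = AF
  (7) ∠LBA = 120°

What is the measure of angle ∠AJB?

Step 1: By the law of cosines on triangle JAB: JB² = 9² + 9² − 2·9·9·cos(120°) = 243, so JB = 9·√3.
Step 2: By the inverse law of cosines on triangle AJB: cos(∠AJB) = (9² + (9·√3)² − 9²) / (2·9·9·√3) = 243/280.59 = 0.866, so ∠AJB = 30°.

Therefore, the measure of angle ∠AJB = 30°.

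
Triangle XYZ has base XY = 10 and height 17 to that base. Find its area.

Area = (1/2) * base * height
Area = (1/2) * 10 * 17
Area = 85

85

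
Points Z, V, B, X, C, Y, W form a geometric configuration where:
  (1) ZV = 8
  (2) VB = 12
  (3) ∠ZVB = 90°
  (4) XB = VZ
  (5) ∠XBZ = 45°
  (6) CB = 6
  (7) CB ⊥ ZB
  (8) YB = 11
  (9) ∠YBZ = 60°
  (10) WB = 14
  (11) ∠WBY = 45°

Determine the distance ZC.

Step 1: By the law of cosines on triangle ZVB: ZB² = 8² + 12² − 2·8·12·cos(90°) = 208, so ZB = 4·√13.
Step 2: By the law of cosines on triangle ZBC: ZC² = (4·√13)² + 6² − 2·4·√13·6·cos(90°) = 244, so ZC = 2·√61.

Therefore, the length of ZC = 2·√61.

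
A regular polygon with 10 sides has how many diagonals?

Total line segments between 10 vertices = C(10,2) = 45.
Subtract the 10 sides: 45 - 10 = 35 diagonals.

35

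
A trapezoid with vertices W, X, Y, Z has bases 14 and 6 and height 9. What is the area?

Area = (14 + 6) * 9 / 2 = 180 / 2 = 90

90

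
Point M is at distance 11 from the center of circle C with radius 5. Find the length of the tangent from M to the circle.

The tangent, radius, and line from the external point to the center form a right triangle.
The right angle is where the tangent meets the radius.
By the Pythagorean theorem: tangent² + 5² = 11²
tangent² = 121 - 25 = 96
tangent = 4*sqrt(6)

4*sqrt(6)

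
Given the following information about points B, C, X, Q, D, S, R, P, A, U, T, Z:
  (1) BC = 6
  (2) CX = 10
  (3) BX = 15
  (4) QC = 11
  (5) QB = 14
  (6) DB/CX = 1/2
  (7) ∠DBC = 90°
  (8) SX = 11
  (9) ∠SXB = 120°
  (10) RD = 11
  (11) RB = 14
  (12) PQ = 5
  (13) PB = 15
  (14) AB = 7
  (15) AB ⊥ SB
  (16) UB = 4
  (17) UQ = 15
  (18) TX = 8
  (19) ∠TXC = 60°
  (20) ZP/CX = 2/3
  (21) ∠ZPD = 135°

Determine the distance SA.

Step 1: By the law of cosines on triangle BXS: BS² = 15² + 11² − 2·15·11·cos(120°) = 511, so BS ≈ 22.61.
Step 2: By the law of cosines on triangle SBA: SA² = 22.61² + 7² − 2·22.61·7·cos(90°) = 560, so SA = 4·√35.

Therefore, the length of SA = 4·√35.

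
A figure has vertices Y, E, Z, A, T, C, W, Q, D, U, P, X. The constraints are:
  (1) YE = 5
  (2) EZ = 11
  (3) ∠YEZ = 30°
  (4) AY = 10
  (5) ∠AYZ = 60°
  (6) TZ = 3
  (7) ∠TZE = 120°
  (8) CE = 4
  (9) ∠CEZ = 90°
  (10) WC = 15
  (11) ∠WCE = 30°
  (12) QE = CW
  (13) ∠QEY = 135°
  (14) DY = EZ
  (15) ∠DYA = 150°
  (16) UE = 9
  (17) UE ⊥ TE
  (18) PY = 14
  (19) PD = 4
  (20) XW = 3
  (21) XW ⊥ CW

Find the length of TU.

Step 1: By the law of cosines on triangle EZT: ET² = 11² + 3² − 2·11·3·cos(120°) = 163, so ET = √163.
Step 2: By the law of cosines on triangle TEU: TU² = √163² + 9² − 2·√163·9·cos(90°) = 244, so TU = 2·√61.

Therefore, the length of TU = 2·√61.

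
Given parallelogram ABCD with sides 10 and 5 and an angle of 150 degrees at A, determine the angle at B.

Consecutive angles are supplementary: angle B = 180 - 150 = 30 degrees.

30 degrees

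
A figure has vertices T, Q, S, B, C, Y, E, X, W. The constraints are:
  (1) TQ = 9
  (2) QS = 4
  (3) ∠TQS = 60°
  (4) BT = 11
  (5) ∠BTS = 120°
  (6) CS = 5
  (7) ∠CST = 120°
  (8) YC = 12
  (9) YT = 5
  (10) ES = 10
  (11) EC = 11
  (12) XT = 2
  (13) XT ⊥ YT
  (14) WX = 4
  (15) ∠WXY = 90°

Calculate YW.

Step 1: By the law of cosines on triangle XTY: XY² = 2² + 5² − 2·2·5·cos(90°) = 29, so XY = √29.
Step 2: By the law of cosines on triangle YXW: YW² = √29² + 4² − 2·√29·4·cos(90°) = 45, so YW = 3·√5.

Therefore, the length of YW = 3·√5.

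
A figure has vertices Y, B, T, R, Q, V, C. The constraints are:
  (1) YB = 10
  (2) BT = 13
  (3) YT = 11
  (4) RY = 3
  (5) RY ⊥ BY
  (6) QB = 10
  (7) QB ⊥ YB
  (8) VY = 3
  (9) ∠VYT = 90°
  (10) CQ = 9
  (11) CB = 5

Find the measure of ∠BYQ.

Step 1: By the law of cosines on triangle YBQ: YQ² = 10² + 10² − 2·10·10·cos(90°) = 200, so YQ = 10·√2.
Step 2: By the inverse law of cosines on triangle BYQ: cos(∠BYQ) = (10² + (10·√2)² − 10²) / (2·10·10·√2) = 200/282.84 = 0.7071, so ∠BYQ = 45°.

Therefore, the measure of angle ∠BYQ = 45°.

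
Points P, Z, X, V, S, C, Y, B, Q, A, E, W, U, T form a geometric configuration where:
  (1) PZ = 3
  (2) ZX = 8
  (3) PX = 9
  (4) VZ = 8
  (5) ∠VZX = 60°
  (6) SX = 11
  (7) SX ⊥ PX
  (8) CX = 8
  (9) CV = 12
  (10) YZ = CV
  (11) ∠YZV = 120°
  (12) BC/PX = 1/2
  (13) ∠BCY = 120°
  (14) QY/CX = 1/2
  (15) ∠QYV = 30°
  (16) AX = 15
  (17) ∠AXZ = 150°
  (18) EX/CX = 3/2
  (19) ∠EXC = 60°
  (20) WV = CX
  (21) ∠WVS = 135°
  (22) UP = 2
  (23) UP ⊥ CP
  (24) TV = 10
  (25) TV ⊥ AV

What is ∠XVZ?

Step 1: By the law of cosines on triangle VZX: VX² = 8² + 8² − 2·8·8·cos(60°) = 64, so VX = 8.
Step 2: By the inverse law of cosines on triangle XVZ: cos(∠XVZ) = (8² + 8² − 8²) / (2·8·8) = 64/128 = 0.5, so ∠XVZ = 60°.

Therefore, the measure of angle ∠XVZ = 60°.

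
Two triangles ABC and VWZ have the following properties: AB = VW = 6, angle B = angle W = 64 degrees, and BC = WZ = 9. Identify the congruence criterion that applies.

The given information matches SAS: Two pairs of corresponding sides and the included angle are equal (Side-Angle-Side).

SAS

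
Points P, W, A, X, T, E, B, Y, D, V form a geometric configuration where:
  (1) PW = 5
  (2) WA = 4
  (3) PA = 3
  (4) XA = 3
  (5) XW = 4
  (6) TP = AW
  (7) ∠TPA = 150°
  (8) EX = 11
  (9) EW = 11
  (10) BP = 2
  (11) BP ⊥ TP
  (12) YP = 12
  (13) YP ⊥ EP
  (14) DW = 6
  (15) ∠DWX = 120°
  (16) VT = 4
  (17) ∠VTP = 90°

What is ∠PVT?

From the given relations: TP = AW = 4.
Step 1: By the law of cosines on triangle VTP: VP² = 4² + 4² − 2·4·4·cos(90°) = 32, so VP = 4·√2.
Step 2: By the inverse law of cosines on triangle PVT: cos(∠PVT) = ((4·√2)² + 4² − 4²) / (2·4·√2·4) = 32/45.25 = 0.7071, so ∠PVT = 45°.

Therefore, the measure of angle ∠PVT = 45°.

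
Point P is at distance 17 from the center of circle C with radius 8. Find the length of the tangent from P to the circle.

Let T be the point of tangency. Then CT ⊥ PT (radius ⊥ tangent).
In right triangle CTP: CP² = CT² + PT²
17² = 8² + PT²
PT² = 225, PT = 15

15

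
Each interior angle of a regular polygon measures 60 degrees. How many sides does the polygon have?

Each interior angle of a regular n-gon is (n - 2) * 180 / n.
Setting this equal to 60:
(n - 2) * 180 / n = 60
Each exterior angle = 180 - 60 = 120 degrees.
Since exterior angles sum to 360: n = 360 / 120 = 3.

3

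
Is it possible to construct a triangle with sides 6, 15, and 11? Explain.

For three segments to close into a triangle, no single side can be as long as the other two combined.
The longest side is 15, and 6 + 11 = 17 > 15.
A triangle can be formed.

Yes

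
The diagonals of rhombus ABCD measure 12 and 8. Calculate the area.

Area = (12 * 8) / 2 = 96 / 2 = 48

48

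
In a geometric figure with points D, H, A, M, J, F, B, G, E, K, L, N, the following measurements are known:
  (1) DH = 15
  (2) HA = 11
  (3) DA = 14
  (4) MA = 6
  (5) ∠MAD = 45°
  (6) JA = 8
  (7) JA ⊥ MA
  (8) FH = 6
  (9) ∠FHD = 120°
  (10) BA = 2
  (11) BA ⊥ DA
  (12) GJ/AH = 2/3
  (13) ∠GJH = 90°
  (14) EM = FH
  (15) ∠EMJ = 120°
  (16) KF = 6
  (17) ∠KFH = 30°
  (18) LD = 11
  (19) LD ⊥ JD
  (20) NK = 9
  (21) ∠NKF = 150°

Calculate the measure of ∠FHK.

Step 1: By the law of cosines on triangle HFK: HK² = 6² + 6² − 2·6·6·cos(30°) = 9.65, so HK ≈ 3.11.
Step 2: By the inverse law of cosines on triangle FHK: cos(∠FHK) = (6² + 3.11² − 6²) / (2·6·3.11) = 9.65/37.27 = 0.2588, so ∠FHK = 75°.

Therefore, the measure of angle ∠FHK = 75°.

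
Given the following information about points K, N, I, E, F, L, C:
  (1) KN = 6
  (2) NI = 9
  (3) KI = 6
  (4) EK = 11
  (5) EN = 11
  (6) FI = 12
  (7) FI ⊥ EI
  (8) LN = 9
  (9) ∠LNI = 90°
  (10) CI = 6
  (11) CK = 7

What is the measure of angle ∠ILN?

Step 1: By the law of cosines on triangle LNI: LI² = 9² + 9² − 2·9·9·cos(90°) = 162, so LI = 9·√2.
Step 2: By the inverse law of cosines on triangle ILN: cos(∠ILN) = ((9·√2)² + 9² − 9²) / (2·9·√2·9) = 162/229.1 = 0.7071, so ∠ILN = 45°.

Therefore, the measure of angle ∠ILN = 45°.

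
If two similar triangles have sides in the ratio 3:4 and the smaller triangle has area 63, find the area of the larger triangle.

Area ratio = (3/4)^2 = 9/16. Area of the larger triangle = 63 * 16/9 = 112.

112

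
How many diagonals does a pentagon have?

The number of diagonals in an n-gon is n(n - 3)/2.
For n = 5: 5(5 - 3)/2 = 5 × 2 / 2 = 5.

5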